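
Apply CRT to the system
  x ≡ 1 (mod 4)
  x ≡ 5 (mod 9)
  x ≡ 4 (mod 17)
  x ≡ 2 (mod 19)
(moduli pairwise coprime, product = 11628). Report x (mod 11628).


Product of moduli M = 4 · 9 · 17 · 19 = 11628.
Merge one congruence at a time:
  Start: x ≡ 1 (mod 4).
  Combine with x ≡ 5 (mod 9); new modulus lcm = 36.
    Write x = 1 + 4·t and substitute into x ≡ 5 (mod 9): 4·t ≡ 5 − 1 = 4 (mod 9).
    The inverse of 4 mod 9 is 7 (since 4·7 = 28 = 3·9 + 1), so t ≡ 7·4 = 28 ≡ 1 (mod 9).
    Then x = 1 + 4·1 = 5, valid modulo lcm(4, 9) = 36: x ≡ 5 (mod 36).
  Combine with x ≡ 4 (mod 17); new modulus lcm = 612.
    Write x = 5 + 36·t and substitute into x ≡ 4 (mod 17): 36·t ≡ 4 − 5 = -1 (mod 17).
    Reduce coefficients mod 17: 2·t ≡ 16 (mod 17).
    The inverse of 2 mod 17 is 9 (since 2·9 = 18 = 1·17 + 1), so t ≡ 9·16 = 144 ≡ 8 (mod 17).
    Then x = 5 + 36·8 = 293, valid modulo lcm(36, 17) = 612: x ≡ 293 (mod 612).
  Combine with x ≡ 2 (mod 19); new modulus lcm = 11628.
    Write x = 293 + 612·t and substitute into x ≡ 2 (mod 19): 612·t ≡ 2 − 293 = -291 (mod 19).
    Reduce coefficients mod 19: 4·t ≡ 13 (mod 19).
    The inverse of 4 mod 19 is 5 (since 4·5 = 20 = 1·19 + 1), so t ≡ 5·13 = 65 ≡ 8 (mod 19).
    Then x = 293 + 612·8 = 5189, valid modulo lcm(612, 19) = 11628: x ≡ 5189 (mod 11628).
Verify against each original: 5189 mod 4 = 1, 5189 mod 9 = 5, 5189 mod 17 = 4, 5189 mod 19 = 2.

x ≡ 5189 (mod 11628).


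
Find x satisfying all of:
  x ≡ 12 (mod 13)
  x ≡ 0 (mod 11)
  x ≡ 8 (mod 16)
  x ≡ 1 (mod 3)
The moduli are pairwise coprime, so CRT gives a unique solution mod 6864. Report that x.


Product of moduli M = 13 · 11 · 16 · 3 = 6864.
Merge one congruence at a time:
  Start: x ≡ 12 (mod 13).
  Combine with x ≡ 0 (mod 11); new modulus lcm = 143.
    Write x = 12 + 13·t and substitute into x ≡ 0 (mod 11): 13·t ≡ 0 − 12 = -12 (mod 11).
    Reduce coefficients mod 11: 2·t ≡ 10 (mod 11).
    The inverse of 2 mod 11 is 6 (since 2·6 = 12 = 1·11 + 1), so t ≡ 6·10 = 60 ≡ 5 (mod 11).
    Then x = 12 + 13·5 = 77, valid modulo lcm(13, 11) = 143: x ≡ 77 (mod 143).
  Combine with x ≡ 8 (mod 16); new modulus lcm = 2288.
    Write x = 77 + 143·t and substitute into x ≡ 8 (mod 16): 143·t ≡ 8 − 77 = -69 (mod 16).
    Reduce coefficients mod 16: 15·t ≡ 11 (mod 16).
    The inverse of 15 mod 16 is 15 (since 15·15 = 225 = 14·16 + 1), so t ≡ 15·11 = 165 ≡ 5 (mod 16).
    Then x = 77 + 143·5 = 792, valid modulo lcm(143, 16) = 2288: x ≡ 792 (mod 2288).
  Combine with x ≡ 1 (mod 3); new modulus lcm = 6864.
    Write x = 792 + 2288·t and substitute into x ≡ 1 (mod 3): 2288·t ≡ 1 − 792 = -791 (mod 3).
    Reduce coefficients mod 3: 2·t ≡ 1 (mod 3).
    The inverse of 2 mod 3 is 2 (since 2·2 = 4 = 1·3 + 1), so t ≡ 2·1 = 2 ≡ 2 (mod 3).
    Then x = 792 + 2288·2 = 5368, valid modulo lcm(2288, 3) = 6864: x ≡ 5368 (mod 6864).
Verify against each original: 5368 mod 13 = 12, 5368 mod 11 = 0, 5368 mod 16 = 8, 5368 mod 3 = 1.

x ≡ 5368 (mod 6864).


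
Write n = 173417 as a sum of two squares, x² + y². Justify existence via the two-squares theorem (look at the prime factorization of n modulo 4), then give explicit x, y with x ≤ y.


Step 1: Factor n = 173417 = 17 · 101^2.
Step 2: Check the mod-4 condition on each prime factor: 17 ≡ 1 (mod 4), exponent 1; 101 ≡ 1 (mod 4), exponent 2.
All primes ≡ 3 (mod 4) appear to even exponent (or don't appear), so by the two-squares theorem n IS expressible as a sum of two squares.
Step 3: Build a representation. Here n = 17 · 101 · 101 is a product of primes ≡ 1 (mod 4). Each prime p ≡ 1 (mod 4) is itself a sum of two squares; find a² by testing p − a² for a perfect square:
  17: 17 − 1² = 16 = 4² ⇒ 17 = 1² + 4².
  101: 101 − 1² = 100 = 10² ⇒ 101 = 1² + 10².
  Combine using the Brahmagupta–Fibonacci identity (a² + b²)(c² + d²) = (ac − bd)² + (ad + bc)² = (ac + bd)² + (ad − bc)²:
  17 · 101 = 1717: from (1² + 4²)(1² + 10²), take (1·1 − 4·10, 1·10 + 4·1) = (1 − 40, 10 + 4) = (-39, 14); dropping signs (only squares matter) gives (39, 14); check 39² + 14² = 1521 + 196 = 1717 ✓.
  1717 · 101 = 173417: from (39² + 14²)(1² + 10²), take (39·1 − 14·10, 39·10 + 14·1) = (39 − 140, 390 + 14) = (-101, 404); dropping signs (only squares matter) gives (101, 404); check 101² + 404² = 10201 + 163216 = 173417 ✓.
Step 4: Order so x ≤ y and verify: 101² + 404² = 10201 + 163216 = 173417 = n. ✓

n = 173417 = 101² + 404² (one valid representation with x ≤ y).


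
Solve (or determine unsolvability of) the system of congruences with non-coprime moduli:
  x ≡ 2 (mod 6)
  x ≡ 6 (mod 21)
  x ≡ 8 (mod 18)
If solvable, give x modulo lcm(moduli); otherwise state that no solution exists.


Moduli 6, 21, 18 are not pairwise coprime, so CRT works modulo lcm(m_i) when all pairwise compatibility conditions hold.
Pairwise compatibility: gcd(m_i, m_j) must divide a_i - a_j for every pair.
Merge one congruence at a time:
  Start: x ≡ 2 (mod 6).
  Combine with x ≡ 6 (mod 21): gcd(6, 21) = 3, and 6 - 2 = 4 is NOT divisible by 3.
    ⇒ system is inconsistent (no integer solution).

No solution (the system is inconsistent).


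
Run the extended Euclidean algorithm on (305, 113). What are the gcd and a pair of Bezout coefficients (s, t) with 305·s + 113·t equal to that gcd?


Euclidean algorithm on (305, 113) — divide until remainder is 0:
  305 = 2 · 113 + 79
  113 = 1 · 79 + 34
  79 = 2 · 34 + 11
  34 = 3 · 11 + 1
  11 = 11 · 1 + 0
gcd(305, 113) = 1.
Track Bezout coefficients alongside the remainders: start with r₀ = 305 = a·1 + b·0 (s = 1, t = 0) and r₁ = 113 = a·0 + b·1 (s = 0, t = 1); each new remainder r_{k+1} = r_{k-1} − q_k·r_k inherits s_{k+1} = s_{k-1} − q_k·s_k, t_{k+1} = t_{k-1} − q_k·t_k, so r_k = a·s_k + b·t_k at every step:
  q = 2: r = 79, s = 1 − 2·0 = 1, t = 0 − 2·1 = -2  (check: 305·1 + 113·(-2) = 79)
  q = 1: r = 34, s = 0 − 1·1 = -1, t = 1 − 1·(-2) = 3  (check: 305·(-1) + 113·3 = 34)
  q = 2: r = 11, s = 1 − 2·(-1) = 3, t = -2 − 2·3 = -8  (check: 305·3 + 113·(-8) = 11)
  q = 3: r = 1, s = -1 − 3·3 = -10, t = 3 − 3·(-8) = 27  (check: 305·(-10) + 113·27 = 1)
The row with r = 1 (the gcd) gives the Bezout coefficients s = -10, t = 27.
Result: 305 · (-10) + 113 · (27) = 1.

gcd(305, 113) = 1; s = -10, t = 27 (check: 305·(-10) + 113·27 = 1).


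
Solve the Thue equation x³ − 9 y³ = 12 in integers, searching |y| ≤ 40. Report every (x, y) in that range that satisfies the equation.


The equation is x³ - 9y³ = 12. For fixed y, x³ = 9·y³ + 12, so a solution requires the RHS to be a perfect cube.
Strategy: iterate y from -40 to 40, compute RHS = 9·y³ + 12, and check whether it is a (positive or negative) perfect cube.
Check small values of y:
  y = 0: RHS = 12 is not a perfect cube.
  y = 1: RHS = 21 is not a perfect cube.
  y = -1: RHS = 3 is not a perfect cube.
  y = 2: RHS = 84 is not a perfect cube.
  y = -2: RHS = -60 is not a perfect cube.
  y = 3: RHS = 255 is not a perfect cube.
  y = -3: RHS = -231 is not a perfect cube.
Continuing the search up to |y| = 40 finds no solutions either.
No (x, y) in the scanned range satisfies the equation.

No integer solutions with |y| ≤ 40.


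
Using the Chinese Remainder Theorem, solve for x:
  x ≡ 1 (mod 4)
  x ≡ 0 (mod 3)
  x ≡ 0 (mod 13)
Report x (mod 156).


Moduli 4, 3, 13 are pairwise coprime; by CRT there is a unique solution modulo M = 4 · 3 · 13 = 156.
Solve pairwise, accumulating the modulus:
  Start with x ≡ 1 (mod 4).
  Combine with x ≡ 0 (mod 3): since gcd(4, 3) = 1, we get a unique residue mod 12.
    Write x = 1 + 4·t and substitute into x ≡ 0 (mod 3): 4·t ≡ 0 − 1 = -1 (mod 3).
    Reduce coefficients mod 3: 1·t ≡ 2 (mod 3).
    So t ≡ 2 (mod 3).
    Then x = 1 + 4·2 = 9, valid modulo lcm(4, 3) = 12: x ≡ 9 (mod 12).
  Combine with x ≡ 0 (mod 13): since gcd(12, 13) = 1, we get a unique residue mod 156.
    Write x = 9 + 12·t and substitute into x ≡ 0 (mod 13): 12·t ≡ 0 − 9 = -9 (mod 13).
    Reduce coefficients mod 13: 12·t ≡ 4 (mod 13).
    The inverse of 12 mod 13 is 12 (since 12·12 = 144 = 11·13 + 1), so t ≡ 12·4 = 48 ≡ 9 (mod 13).
    Then x = 9 + 12·9 = 117, valid modulo lcm(12, 13) = 156: x ≡ 117 (mod 156).
Verify: 117 mod 4 = 1 ✓, 117 mod 3 = 0 ✓, 117 mod 13 = 0 ✓.

x ≡ 117 (mod 156).


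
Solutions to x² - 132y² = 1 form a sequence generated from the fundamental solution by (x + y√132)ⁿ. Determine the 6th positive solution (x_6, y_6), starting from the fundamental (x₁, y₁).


Step 1: Find the fundamental solution (x₁, y₁) of x² - 132y² = 1.
  Expand √132 as a continued fraction. a₀ = ⌊√132⌋ = 11; iterate m_{k+1} = d_k·a_k − m_k, d_{k+1} = (132 − m_{k+1}²)/d_k, a_{k+1} = ⌊(a₀ + m_{k+1})/d_{k+1}⌋ (starting m₀ = 0, d₀ = 1), with convergents p_k = a_k·p_{k-1} + p_{k-2}, q_k = a_k·q_{k-1} + q_{k-2} (p₋₁ = 1, q₋₁ = 0):
  k = 0: a₀ = 11; p₀/q₀ = 11/1; p₀² − 132·q₀² = 121 − 132 = -11.
  k = 1: m = 11, d = 11, a = ⌊(11 + 11)/11⌋ = 2; p/q = (2·11 + 1)/(2·1 + 0) = 23/2; p² − 132·q² = 529 − 528 = 1.
  The first convergent with p² − 132·q² = 1 gives the fundamental solution (x₁, y₁) = (23, 2).
Step 2: Apply the recurrence (x_{n+1}, y_{n+1}) = (x₁x_n + 132y₁y_n, x₁y_n + y₁x_n) repeatedly.
  From (x_1, y_1) = (23, 2): x_2 = 23·23 + 132·2·2 = 1057; y_2 = 23·2 + 2·23 = 92.
  From (x_2, y_2) = (1057, 92): x_3 = 23·1057 + 132·2·92 = 48599; y_3 = 23·92 + 2·1057 = 4230.
  From (x_3, y_3) = (48599, 4230): x_4 = 23·48599 + 132·2·4230 = 2234497; y_4 = 23·4230 + 2·48599 = 194488.
  From (x_4, y_4) = (2234497, 194488): x_5 = 23·2234497 + 132·2·194488 = 102738263; y_5 = 23·194488 + 2·2234497 = 8942218.
  From (x_5, y_5) = (102738263, 8942218): x_6 = 23·102738263 + 132·2·8942218 = 4723725601; y_6 = 23·8942218 + 2·102738263 = 411147540.
Step 3: Verify x_6² - 132·y_6² = 22313583553542811201 - 22313583553542811200 = 1 (should be 1). ✓

(x_1, y_1) = (23, 2); (x_6, y_6) = (4723725601, 411147540).


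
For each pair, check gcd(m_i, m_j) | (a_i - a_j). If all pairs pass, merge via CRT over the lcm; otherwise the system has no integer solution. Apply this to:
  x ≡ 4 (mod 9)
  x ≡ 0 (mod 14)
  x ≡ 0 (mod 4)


Moduli 9, 14, 4 are not pairwise coprime, so CRT works modulo lcm(m_i) when all pairwise compatibility conditions hold.
Pairwise compatibility: gcd(m_i, m_j) must divide a_i - a_j for every pair.
Merge one congruence at a time:
  Start: x ≡ 4 (mod 9).
  Combine with x ≡ 0 (mod 14): gcd(9, 14) = 1; 0 - 4 = -4, which IS divisible by 1, so compatible.
    Write x = 4 + 9·t and substitute into x ≡ 0 (mod 14): 9·t ≡ 0 − 4 = -4 (mod 14).
    Reduce coefficients mod 14: 9·t ≡ 10 (mod 14).
    The inverse of 9 mod 14 is 11 (since 9·11 = 99 = 7·14 + 1), so t ≡ 11·10 = 110 ≡ 12 (mod 14).
    Then x = 4 + 9·12 = 112, valid modulo lcm(9, 14) = 126: x ≡ 112 (mod 126).
  Combine with x ≡ 0 (mod 4): gcd(126, 4) = 2; 0 - 112 = -112, which IS divisible by 2, so compatible.
    Write x = 112 + 126·t and substitute into x ≡ 0 (mod 4): 126·t ≡ 0 − 112 = -112 (mod 4).
    Divide the congruence (and modulus) by g = 2: 63·t ≡ -56 (mod 2).
    Reduce coefficients mod 2: 1·t ≡ 0 (mod 2).
    So t ≡ 0 (mod 2).
    Then x = 112 + 126·0 = 112, valid modulo lcm(126, 4) = 252: x ≡ 112 (mod 252).
Verify: 112 mod 9 = 4, 112 mod 14 = 0, 112 mod 4 = 0.

x ≡ 112 (mod 252).


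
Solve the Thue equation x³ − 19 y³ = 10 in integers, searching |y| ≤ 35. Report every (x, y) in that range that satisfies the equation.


The equation is x³ - 19y³ = 10. For fixed y, x³ = 19·y³ + 10, so a solution requires the RHS to be a perfect cube.
Strategy: iterate y from -35 to 35, compute RHS = 19·y³ + 10, and check whether it is a (positive or negative) perfect cube.
Check small values of y:
  y = 0: RHS = 10 is not a perfect cube.
  y = 1: RHS = 29 is not a perfect cube.
  y = -1: RHS = -9 is not a perfect cube.
  y = 2: RHS = 162 is not a perfect cube.
  y = -2: RHS = -142 is not a perfect cube.
  y = 3: RHS = 523 is not a perfect cube.
  y = -3: RHS = -503 is not a perfect cube.
Continuing the search up to |y| = 35 finds no solutions either.
No (x, y) in the scanned range satisfies the equation.

No integer solutions with |y| ≤ 35.


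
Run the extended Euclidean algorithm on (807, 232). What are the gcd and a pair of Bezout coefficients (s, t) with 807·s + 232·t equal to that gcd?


Euclidean algorithm on (807, 232) — divide until remainder is 0:
  807 = 3 · 232 + 111
  232 = 2 · 111 + 10
  111 = 11 · 10 + 1
  10 = 10 · 1 + 0
gcd(807, 232) = 1.
Track Bezout coefficients alongside the remainders: start with r₀ = 807 = a·1 + b·0 (s = 1, t = 0) and r₁ = 232 = a·0 + b·1 (s = 0, t = 1); each new remainder r_{k+1} = r_{k-1} − q_k·r_k inherits s_{k+1} = s_{k-1} − q_k·s_k, t_{k+1} = t_{k-1} − q_k·t_k, so r_k = a·s_k + b·t_k at every step:
  q = 3: r = 111, s = 1 − 3·0 = 1, t = 0 − 3·1 = -3  (check: 807·1 + 232·(-3) = 111)
  q = 2: r = 10, s = 0 − 2·1 = -2, t = 1 − 2·(-3) = 7  (check: 807·(-2) + 232·7 = 10)
  q = 11: r = 1, s = 1 − 11·(-2) = 23, t = -3 − 11·7 = -80  (check: 807·23 + 232·(-80) = 1)
The row with r = 1 (the gcd) gives the Bezout coefficients s = 23, t = -80.
Result: 807 · (23) + 232 · (-80) = 1.

gcd(807, 232) = 1; s = 23, t = -80 (check: 807·23 + 232·(-80) = 1).


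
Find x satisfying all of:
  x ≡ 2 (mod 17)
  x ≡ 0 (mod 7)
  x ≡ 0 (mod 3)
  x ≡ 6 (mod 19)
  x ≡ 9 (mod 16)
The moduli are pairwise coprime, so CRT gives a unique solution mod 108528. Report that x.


Product of moduli M = 17 · 7 · 3 · 19 · 16 = 108528.
Merge one congruence at a time:
  Start: x ≡ 2 (mod 17).
  Combine with x ≡ 0 (mod 7); new modulus lcm = 119.
    Write x = 2 + 17·t and substitute into x ≡ 0 (mod 7): 17·t ≡ 0 − 2 = -2 (mod 7).
    Reduce coefficients mod 7: 3·t ≡ 5 (mod 7).
    The inverse of 3 mod 7 is 5 (since 3·5 = 15 = 2·7 + 1), so t ≡ 5·5 = 25 ≡ 4 (mod 7).
    Then x = 2 + 17·4 = 70, valid modulo lcm(17, 7) = 119: x ≡ 70 (mod 119).
  Combine with x ≡ 0 (mod 3); new modulus lcm = 357.
    Write x = 70 + 119·t and substitute into x ≡ 0 (mod 3): 119·t ≡ 0 − 70 = -70 (mod 3).
    Reduce coefficients mod 3: 2·t ≡ 2 (mod 3).
    The inverse of 2 mod 3 is 2 (since 2·2 = 4 = 1·3 + 1), so t ≡ 2·2 = 4 ≡ 1 (mod 3).
    Then x = 70 + 119·1 = 189, valid modulo lcm(119, 3) = 357: x ≡ 189 (mod 357).
  Combine with x ≡ 6 (mod 19); new modulus lcm = 6783.
    Write x = 189 + 357·t and substitute into x ≡ 6 (mod 19): 357·t ≡ 6 − 189 = -183 (mod 19).
    Reduce coefficients mod 19: 15·t ≡ 7 (mod 19).
    The inverse of 15 mod 19 is 14 (since 15·14 = 210 = 11·19 + 1), so t ≡ 14·7 = 98 ≡ 3 (mod 19).
    Then x = 189 + 357·3 = 1260, valid modulo lcm(357, 19) = 6783: x ≡ 1260 (mod 6783).
  Combine with x ≡ 9 (mod 16); new modulus lcm = 108528.
    Write x = 1260 + 6783·t and substitute into x ≡ 9 (mod 16): 6783·t ≡ 9 − 1260 = -1251 (mod 16).
    Reduce coefficients mod 16: 15·t ≡ 13 (mod 16).
    The inverse of 15 mod 16 is 15 (since 15·15 = 225 = 14·16 + 1), so t ≡ 15·13 = 195 ≡ 3 (mod 16).
    Then x = 1260 + 6783·3 = 21609, valid modulo lcm(6783, 16) = 108528: x ≡ 21609 (mod 108528).
Verify against each original: 21609 mod 17 = 2, 21609 mod 7 = 0, 21609 mod 3 = 0, 21609 mod 19 = 6, 21609 mod 16 = 9.

x ≡ 21609 (mod 108528).


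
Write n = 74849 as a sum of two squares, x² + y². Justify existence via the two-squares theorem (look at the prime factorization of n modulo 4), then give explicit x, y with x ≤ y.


Step 1: Factor n = 74849 = 29^2 · 89.
Step 2: Check the mod-4 condition on each prime factor: 29 ≡ 1 (mod 4), exponent 2; 89 ≡ 1 (mod 4), exponent 1.
All primes ≡ 3 (mod 4) appear to even exponent (or don't appear), so by the two-squares theorem n IS expressible as a sum of two squares.
Step 3: Build a representation. Here n = 29 · 29 · 89 is a product of primes ≡ 1 (mod 4). Each prime p ≡ 1 (mod 4) is itself a sum of two squares; find a² by testing p − a² for a perfect square:
  29: 29 − 1² = 28, 29 − 2² = 25 = 5² ⇒ 29 = 2² + 5².
  89: 89 − 1² = 88, 89 − 2² = 85, 89 − 3² = 80, 89 − 4² = 73, 89 − 5² = 64 = 8² ⇒ 89 = 5² + 8².
  Combine using the Brahmagupta–Fibonacci identity (a² + b²)(c² + d²) = (ac − bd)² + (ad + bc)² = (ac + bd)² + (ad − bc)²:
  29 · 29 = 841: from (2² + 5²)(2² + 5²), take (2·2 − 5·5, 2·5 + 5·2) = (4 − 25, 10 + 10) = (-21, 20); dropping signs (only squares matter) gives (21, 20); check 21² + 20² = 441 + 400 = 841 ✓.
  841 · 89 = 74849: from (21² + 20²)(5² + 8²), take (21·5 − 20·8, 21·8 + 20·5) = (105 − 160, 168 + 100) = (-55, 268); dropping signs (only squares matter) gives (55, 268); check 55² + 268² = 3025 + 71824 = 74849 ✓.
Step 4: Order so x ≤ y and verify: 55² + 268² = 3025 + 71824 = 74849 = n. ✓

n = 74849 = 55² + 268² (one valid representation with x ≤ y).


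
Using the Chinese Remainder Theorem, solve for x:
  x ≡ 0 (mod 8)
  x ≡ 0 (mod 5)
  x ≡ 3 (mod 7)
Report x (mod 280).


Moduli 8, 5, 7 are pairwise coprime; by CRT there is a unique solution modulo M = 8 · 5 · 7 = 280.
Solve pairwise, accumulating the modulus:
  Start with x ≡ 0 (mod 8).
  Combine with x ≡ 0 (mod 5): since gcd(8, 5) = 1, we get a unique residue mod 40.
    Write x = 0 + 8·t and substitute into x ≡ 0 (mod 5): 8·t ≡ 0 − 0 = 0 (mod 5).
    Reduce coefficients mod 5: 3·t ≡ 0 (mod 5).
    The inverse of 3 mod 5 is 2 (since 3·2 = 6 = 1·5 + 1), so t ≡ 2·0 = 0 ≡ 0 (mod 5).
    Then x = 0 + 8·0 = 0, valid modulo lcm(8, 5) = 40: x ≡ 0 (mod 40).
  Combine with x ≡ 3 (mod 7): since gcd(40, 7) = 1, we get a unique residue mod 280.
    Write x = 0 + 40·t and substitute into x ≡ 3 (mod 7): 40·t ≡ 3 − 0 = 3 (mod 7).
    Reduce coefficients mod 7: 5·t ≡ 3 (mod 7).
    The inverse of 5 mod 7 is 3 (since 5·3 = 15 = 2·7 + 1), so t ≡ 3·3 = 9 ≡ 2 (mod 7).
    Then x = 0 + 40·2 = 80, valid modulo lcm(40, 7) = 280: x ≡ 80 (mod 280).
Verify: 80 mod 8 = 0 ✓, 80 mod 5 = 0 ✓, 80 mod 7 = 3 ✓.

x ≡ 80 (mod 280).


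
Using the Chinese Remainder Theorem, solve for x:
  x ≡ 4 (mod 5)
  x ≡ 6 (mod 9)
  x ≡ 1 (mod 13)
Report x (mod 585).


Moduli 5, 9, 13 are pairwise coprime; by CRT there is a unique solution modulo M = 5 · 9 · 13 = 585.
Solve pairwise, accumulating the modulus:
  Start with x ≡ 4 (mod 5).
  Combine with x ≡ 6 (mod 9): since gcd(5, 9) = 1, we get a unique residue mod 45.
    Write x = 4 + 5·t and substitute into x ≡ 6 (mod 9): 5·t ≡ 6 − 4 = 2 (mod 9).
    The inverse of 5 mod 9 is 2 (since 5·2 = 10 = 1·9 + 1), so t ≡ 2·2 = 4 ≡ 4 (mod 9).
    Then x = 4 + 5·4 = 24, valid modulo lcm(5, 9) = 45: x ≡ 24 (mod 45).
  Combine with x ≡ 1 (mod 13): since gcd(45, 13) = 1, we get a unique residue mod 585.
    Write x = 24 + 45·t and substitute into x ≡ 1 (mod 13): 45·t ≡ 1 − 24 = -23 (mod 13).
    Reduce coefficients mod 13: 6·t ≡ 3 (mod 13).
    The inverse of 6 mod 13 is 11 (since 6·11 = 66 = 5·13 + 1), so t ≡ 11·3 = 33 ≡ 7 (mod 13).
    Then x = 24 + 45·7 = 339, valid modulo lcm(45, 13) = 585: x ≡ 339 (mod 585).
Verify: 339 mod 5 = 4 ✓, 339 mod 9 = 6 ✓, 339 mod 13 = 1 ✓.

x ≡ 339 (mod 585).


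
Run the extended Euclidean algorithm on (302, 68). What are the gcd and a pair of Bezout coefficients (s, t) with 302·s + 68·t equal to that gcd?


Euclidean algorithm on (302, 68) — divide until remainder is 0:
  302 = 4 · 68 + 30
  68 = 2 · 30 + 8
  30 = 3 · 8 + 6
  8 = 1 · 6 + 2
  6 = 3 · 2 + 0
gcd(302, 68) = 2.
Track Bezout coefficients alongside the remainders: start with r₀ = 302 = a·1 + b·0 (s = 1, t = 0) and r₁ = 68 = a·0 + b·1 (s = 0, t = 1); each new remainder r_{k+1} = r_{k-1} − q_k·r_k inherits s_{k+1} = s_{k-1} − q_k·s_k, t_{k+1} = t_{k-1} − q_k·t_k, so r_k = a·s_k + b·t_k at every step:
  q = 4: r = 30, s = 1 − 4·0 = 1, t = 0 − 4·1 = -4  (check: 302·1 + 68·(-4) = 30)
  q = 2: r = 8, s = 0 − 2·1 = -2, t = 1 − 2·(-4) = 9  (check: 302·(-2) + 68·9 = 8)
  q = 3: r = 6, s = 1 − 3·(-2) = 7, t = -4 − 3·9 = -31  (check: 302·7 + 68·(-31) = 6)
  q = 1: r = 2, s = -2 − 1·7 = -9, t = 9 − 1·(-31) = 40  (check: 302·(-9) + 68·40 = 2)
The row with r = 2 (the gcd) gives the Bezout coefficients s = -9, t = 40.
Result: 302 · (-9) + 68 · (40) = 2.

gcd(302, 68) = 2; s = -9, t = 40 (check: 302·(-9) + 68·40 = 2).


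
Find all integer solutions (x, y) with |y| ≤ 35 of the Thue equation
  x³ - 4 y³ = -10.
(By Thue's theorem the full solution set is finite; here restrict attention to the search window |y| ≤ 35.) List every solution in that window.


The equation is x³ - 4y³ = -10. For fixed y, x³ = 4·y³ − 10, so a solution requires the RHS to be a perfect cube.
Strategy: iterate y from -35 to 35, compute RHS = 4·y³ − 10, and check whether it is a (positive or negative) perfect cube.
Check small values of y:
  y = 0: RHS = -10 is not a perfect cube.
  y = 1: RHS = -6 is not a perfect cube.
  y = -1: RHS = -14 is not a perfect cube.
  y = 2: RHS = 22 is not a perfect cube.
  y = -2: RHS = -42 is not a perfect cube.
  y = 3: RHS = 98 is not a perfect cube.
  y = -3: RHS = -118 is not a perfect cube.
Continuing the search up to |y| = 35 finds no solutions either.
No (x, y) in the scanned range satisfies the equation.

No integer solutions with |y| ≤ 35.


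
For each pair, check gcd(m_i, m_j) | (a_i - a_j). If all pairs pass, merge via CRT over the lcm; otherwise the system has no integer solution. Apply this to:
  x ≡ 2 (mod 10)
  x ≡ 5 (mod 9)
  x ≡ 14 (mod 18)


Moduli 10, 9, 18 are not pairwise coprime, so CRT works modulo lcm(m_i) when all pairwise compatibility conditions hold.
Pairwise compatibility: gcd(m_i, m_j) must divide a_i - a_j for every pair.
Merge one congruence at a time:
  Start: x ≡ 2 (mod 10).
  Combine with x ≡ 5 (mod 9): gcd(10, 9) = 1; 5 - 2 = 3, which IS divisible by 1, so compatible.
    Write x = 2 + 10·t and substitute into x ≡ 5 (mod 9): 10·t ≡ 5 − 2 = 3 (mod 9).
    Reduce coefficients mod 9: 1·t ≡ 3 (mod 9).
    So t ≡ 3 (mod 9).
    Then x = 2 + 10·3 = 32, valid modulo lcm(10, 9) = 90: x ≡ 32 (mod 90).
  Combine with x ≡ 14 (mod 18): gcd(90, 18) = 18; 14 - 32 = -18, which IS divisible by 18, so compatible.
    Write x = 32 + 90·t and substitute into x ≡ 14 (mod 18): 90·t ≡ 14 − 32 = -18 (mod 18).
    Divide the congruence (and modulus) by g = 18: 5·t ≡ -1 (mod 1).
    Modulo 1 every t works; take t = 0.
    Then x = 32 + 90·0 = 32, valid modulo lcm(90, 18) = 90: x ≡ 32 (mod 90).
Verify: 32 mod 10 = 2, 32 mod 9 = 5, 32 mod 18 = 14.

x ≡ 32 (mod 90).


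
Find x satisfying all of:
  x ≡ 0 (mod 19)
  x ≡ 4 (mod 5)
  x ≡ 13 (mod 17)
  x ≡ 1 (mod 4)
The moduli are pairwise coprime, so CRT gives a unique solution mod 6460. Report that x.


Product of moduli M = 19 · 5 · 17 · 4 = 6460.
Merge one congruence at a time:
  Start: x ≡ 0 (mod 19).
  Combine with x ≡ 4 (mod 5); new modulus lcm = 95.
    Write x = 0 + 19·t and substitute into x ≡ 4 (mod 5): 19·t ≡ 4 − 0 = 4 (mod 5).
    Reduce coefficients mod 5: 4·t ≡ 4 (mod 5).
    The inverse of 4 mod 5 is 4 (since 4·4 = 16 = 3·5 + 1), so t ≡ 4·4 = 16 ≡ 1 (mod 5).
    Then x = 0 + 19·1 = 19, valid modulo lcm(19, 5) = 95: x ≡ 19 (mod 95).
  Combine with x ≡ 13 (mod 17); new modulus lcm = 1615.
    Write x = 19 + 95·t and substitute into x ≡ 13 (mod 17): 95·t ≡ 13 − 19 = -6 (mod 17).
    Reduce coefficients mod 17: 10·t ≡ 11 (mod 17).
    The inverse of 10 mod 17 is 12 (since 10·12 = 120 = 7·17 + 1), so t ≡ 12·11 = 132 ≡ 13 (mod 17).
    Then x = 19 + 95·13 = 1254, valid modulo lcm(95, 17) = 1615: x ≡ 1254 (mod 1615).
  Combine with x ≡ 1 (mod 4); new modulus lcm = 6460.
    Write x = 1254 + 1615·t and substitute into x ≡ 1 (mod 4): 1615·t ≡ 1 − 1254 = -1253 (mod 4).
    Reduce coefficients mod 4: 3·t ≡ 3 (mod 4).
    The inverse of 3 mod 4 is 3 (since 3·3 = 9 = 2·4 + 1), so t ≡ 3·3 = 9 ≡ 1 (mod 4).
    Then x = 1254 + 1615·1 = 2869, valid modulo lcm(1615, 4) = 6460: x ≡ 2869 (mod 6460).
Verify against each original: 2869 mod 19 = 0, 2869 mod 5 = 4, 2869 mod 17 = 13, 2869 mod 4 = 1.

x ≡ 2869 (mod 6460).


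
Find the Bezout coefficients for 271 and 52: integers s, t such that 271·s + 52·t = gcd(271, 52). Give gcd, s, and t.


Euclidean algorithm on (271, 52) — divide until remainder is 0:
  271 = 5 · 52 + 11
  52 = 4 · 11 + 8
  11 = 1 · 8 + 3
  8 = 2 · 3 + 2
  3 = 1 · 2 + 1
  2 = 2 · 1 + 0
gcd(271, 52) = 1.
Track Bezout coefficients alongside the remainders: start with r₀ = 271 = a·1 + b·0 (s = 1, t = 0) and r₁ = 52 = a·0 + b·1 (s = 0, t = 1); each new remainder r_{k+1} = r_{k-1} − q_k·r_k inherits s_{k+1} = s_{k-1} − q_k·s_k, t_{k+1} = t_{k-1} − q_k·t_k, so r_k = a·s_k + b·t_k at every step:
  q = 5: r = 11, s = 1 − 5·0 = 1, t = 0 − 5·1 = -5  (check: 271·1 + 52·(-5) = 11)
  q = 4: r = 8, s = 0 − 4·1 = -4, t = 1 − 4·(-5) = 21  (check: 271·(-4) + 52·21 = 8)
  q = 1: r = 3, s = 1 − 1·(-4) = 5, t = -5 − 1·21 = -26  (check: 271·5 + 52·(-26) = 3)
  q = 2: r = 2, s = -4 − 2·5 = -14, t = 21 − 2·(-26) = 73  (check: 271·(-14) + 52·73 = 2)
  q = 1: r = 1, s = 5 − 1·(-14) = 19, t = -26 − 1·73 = -99  (check: 271·19 + 52·(-99) = 1)
The row with r = 1 (the gcd) gives the Bezout coefficients s = 19, t = -99.
Result: 271 · (19) + 52 · (-99) = 1.

gcd(271, 52) = 1; s = 19, t = -99 (check: 271·19 + 52·(-99) = 1).


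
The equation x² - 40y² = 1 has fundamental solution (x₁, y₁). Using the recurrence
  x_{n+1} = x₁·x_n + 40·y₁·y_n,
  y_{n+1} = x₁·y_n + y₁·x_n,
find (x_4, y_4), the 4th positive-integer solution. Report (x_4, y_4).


Step 1: Find the fundamental solution (x₁, y₁) of x² - 40y² = 1.
  Expand √40 as a continued fraction. a₀ = ⌊√40⌋ = 6; iterate m_{k+1} = d_k·a_k − m_k, d_{k+1} = (40 − m_{k+1}²)/d_k, a_{k+1} = ⌊(a₀ + m_{k+1})/d_{k+1}⌋ (starting m₀ = 0, d₀ = 1), with convergents p_k = a_k·p_{k-1} + p_{k-2}, q_k = a_k·q_{k-1} + q_{k-2} (p₋₁ = 1, q₋₁ = 0):
  k = 0: a₀ = 6; p₀/q₀ = 6/1; p₀² − 40·q₀² = 36 − 40 = -4.
  k = 1: m = 6, d = 4, a = ⌊(6 + 6)/4⌋ = 3; p/q = (3·6 + 1)/(3·1 + 0) = 19/3; p² − 40·q² = 361 − 360 = 1.
  The first convergent with p² − 40·q² = 1 gives the fundamental solution (x₁, y₁) = (19, 3).
Step 2: Apply the recurrence (x_{n+1}, y_{n+1}) = (x₁x_n + 40y₁y_n, x₁y_n + y₁x_n) repeatedly.
  From (x_1, y_1) = (19, 3): x_2 = 19·19 + 40·3·3 = 721; y_2 = 19·3 + 3·19 = 114.
  From (x_2, y_2) = (721, 114): x_3 = 19·721 + 40·3·114 = 27379; y_3 = 19·114 + 3·721 = 4329.
  From (x_3, y_3) = (27379, 4329): x_4 = 19·27379 + 40·3·4329 = 1039681; y_4 = 19·4329 + 3·27379 = 164388.
Step 3: Verify x_4² - 40·y_4² = 1080936581761 - 1080936581760 = 1 (should be 1). ✓

(x_1, y_1) = (19, 3); (x_4, y_4) = (1039681, 164388).


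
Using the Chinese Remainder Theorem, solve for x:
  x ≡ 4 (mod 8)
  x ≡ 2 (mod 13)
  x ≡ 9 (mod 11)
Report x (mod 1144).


Moduli 8, 13, 11 are pairwise coprime; by CRT there is a unique solution modulo M = 8 · 13 · 11 = 1144.
Solve pairwise, accumulating the modulus:
  Start with x ≡ 4 (mod 8).
  Combine with x ≡ 2 (mod 13): since gcd(8, 13) = 1, we get a unique residue mod 104.
    Write x = 4 + 8·t and substitute into x ≡ 2 (mod 13): 8·t ≡ 2 − 4 = -2 (mod 13).
    Reduce coefficients mod 13: 8·t ≡ 11 (mod 13).
    The inverse of 8 mod 13 is 5 (since 8·5 = 40 = 3·13 + 1), so t ≡ 5·11 = 55 ≡ 3 (mod 13).
    Then x = 4 + 8·3 = 28, valid modulo lcm(8, 13) = 104: x ≡ 28 (mod 104).
  Combine with x ≡ 9 (mod 11): since gcd(104, 11) = 1, we get a unique residue mod 1144.
    Write x = 28 + 104·t and substitute into x ≡ 9 (mod 11): 104·t ≡ 9 − 28 = -19 (mod 11).
    Reduce coefficients mod 11: 5·t ≡ 3 (mod 11).
    The inverse of 5 mod 11 is 9 (since 5·9 = 45 = 4·11 + 1), so t ≡ 9·3 = 27 ≡ 5 (mod 11).
    Then x = 28 + 104·5 = 548, valid modulo lcm(104, 11) = 1144: x ≡ 548 (mod 1144).
Verify: 548 mod 8 = 4 ✓, 548 mod 13 = 2 ✓, 548 mod 11 = 9 ✓.

x ≡ 548 (mod 1144).


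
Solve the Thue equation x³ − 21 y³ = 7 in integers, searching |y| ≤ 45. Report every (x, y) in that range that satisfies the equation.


The equation is x³ - 21y³ = 7. For fixed y, x³ = 21·y³ + 7, so a solution requires the RHS to be a perfect cube.
Strategy: iterate y from -45 to 45, compute RHS = 21·y³ + 7, and check whether it is a (positive or negative) perfect cube.
Check small values of y:
  y = 0: RHS = 7 is not a perfect cube.
  y = 1: RHS = 28 is not a perfect cube.
  y = -1: RHS = -14 is not a perfect cube.
  y = 2: RHS = 175 is not a perfect cube.
  y = -2: RHS = -161 is not a perfect cube.
  y = 3: RHS = 574 is not a perfect cube.
  y = -3: RHS = -560 is not a perfect cube.
Continuing the search up to |y| = 45 finds no solutions either.
No (x, y) in the scanned range satisfies the equation.

No integer solutions with |y| ≤ 45.


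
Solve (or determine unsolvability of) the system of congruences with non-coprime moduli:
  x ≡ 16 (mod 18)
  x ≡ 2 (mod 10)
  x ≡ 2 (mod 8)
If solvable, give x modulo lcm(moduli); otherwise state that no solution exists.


Moduli 18, 10, 8 are not pairwise coprime, so CRT works modulo lcm(m_i) when all pairwise compatibility conditions hold.
Pairwise compatibility: gcd(m_i, m_j) must divide a_i - a_j for every pair.
Merge one congruence at a time:
  Start: x ≡ 16 (mod 18).
  Combine with x ≡ 2 (mod 10): gcd(18, 10) = 2; 2 - 16 = -14, which IS divisible by 2, so compatible.
    Write x = 16 + 18·t and substitute into x ≡ 2 (mod 10): 18·t ≡ 2 − 16 = -14 (mod 10).
    Divide the congruence (and modulus) by g = 2: 9·t ≡ -7 (mod 5).
    Reduce coefficients mod 5: 4·t ≡ 3 (mod 5).
    The inverse of 4 mod 5 is 4 (since 4·4 = 16 = 3·5 + 1), so t ≡ 4·3 = 12 ≡ 2 (mod 5).
    Then x = 16 + 18·2 = 52, valid modulo lcm(18, 10) = 90: x ≡ 52 (mod 90).
  Combine with x ≡ 2 (mod 8): gcd(90, 8) = 2; 2 - 52 = -50, which IS divisible by 2, so compatible.
    Write x = 52 + 90·t and substitute into x ≡ 2 (mod 8): 90·t ≡ 2 − 52 = -50 (mod 8).
    Divide the congruence (and modulus) by g = 2: 45·t ≡ -25 (mod 4).
    Reduce coefficients mod 4: 1·t ≡ 3 (mod 4).
    So t ≡ 3 (mod 4).
    Then x = 52 + 90·3 = 322, valid modulo lcm(90, 8) = 360: x ≡ 322 (mod 360).
Verify: 322 mod 18 = 16, 322 mod 10 = 2, 322 mod 8 = 2.

x ≡ 322 (mod 360).


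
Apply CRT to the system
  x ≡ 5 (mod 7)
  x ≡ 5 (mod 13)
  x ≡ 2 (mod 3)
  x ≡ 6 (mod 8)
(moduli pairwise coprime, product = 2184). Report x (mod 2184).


Product of moduli M = 7 · 13 · 3 · 8 = 2184.
Merge one congruence at a time:
  Start: x ≡ 5 (mod 7).
  Combine with x ≡ 5 (mod 13); new modulus lcm = 91.
    Write x = 5 + 7·t and substitute into x ≡ 5 (mod 13): 7·t ≡ 5 − 5 = 0 (mod 13).
    The inverse of 7 mod 13 is 2 (since 7·2 = 14 = 1·13 + 1), so t ≡ 2·0 = 0 ≡ 0 (mod 13).
    Then x = 5 + 7·0 = 5, valid modulo lcm(7, 13) = 91: x ≡ 5 (mod 91).
  Combine with x ≡ 2 (mod 3); new modulus lcm = 273.
    Write x = 5 + 91·t and substitute into x ≡ 2 (mod 3): 91·t ≡ 2 − 5 = -3 (mod 3).
    Reduce coefficients mod 3: 1·t ≡ 0 (mod 3).
    So t ≡ 0 (mod 3).
    Then x = 5 + 91·0 = 5, valid modulo lcm(91, 3) = 273: x ≡ 5 (mod 273).
  Combine with x ≡ 6 (mod 8); new modulus lcm = 2184.
    Write x = 5 + 273·t and substitute into x ≡ 6 (mod 8): 273·t ≡ 6 − 5 = 1 (mod 8).
    Reduce coefficients mod 8: 1·t ≡ 1 (mod 8).
    So t ≡ 1 (mod 8).
    Then x = 5 + 273·1 = 278, valid modulo lcm(273, 8) = 2184: x ≡ 278 (mod 2184).
Verify against each original: 278 mod 7 = 5, 278 mod 13 = 5, 278 mod 3 = 2, 278 mod 8 = 6.

x ≡ 278 (mod 2184).


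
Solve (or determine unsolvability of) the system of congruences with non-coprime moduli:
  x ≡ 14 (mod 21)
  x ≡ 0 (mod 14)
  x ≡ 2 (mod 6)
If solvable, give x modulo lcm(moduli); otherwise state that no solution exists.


Moduli 21, 14, 6 are not pairwise coprime, so CRT works modulo lcm(m_i) when all pairwise compatibility conditions hold.
Pairwise compatibility: gcd(m_i, m_j) must divide a_i - a_j for every pair.
Merge one congruence at a time:
  Start: x ≡ 14 (mod 21).
  Combine with x ≡ 0 (mod 14): gcd(21, 14) = 7; 0 - 14 = -14, which IS divisible by 7, so compatible.
    Write x = 14 + 21·t and substitute into x ≡ 0 (mod 14): 21·t ≡ 0 − 14 = -14 (mod 14).
    Divide the congruence (and modulus) by g = 7: 3·t ≡ -2 (mod 2).
    Reduce coefficients mod 2: 1·t ≡ 0 (mod 2).
    So t ≡ 0 (mod 2).
    Then x = 14 + 21·0 = 14, valid modulo lcm(21, 14) = 42: x ≡ 14 (mod 42).
  Combine with x ≡ 2 (mod 6): gcd(42, 6) = 6; 2 - 14 = -12, which IS divisible by 6, so compatible.
    Write x = 14 + 42·t and substitute into x ≡ 2 (mod 6): 42·t ≡ 2 − 14 = -12 (mod 6).
    Divide the congruence (and modulus) by g = 6: 7·t ≡ -2 (mod 1).
    Modulo 1 every t works; take t = 0.
    Then x = 14 + 42·0 = 14, valid modulo lcm(42, 6) = 42: x ≡ 14 (mod 42).
Verify: 14 mod 21 = 14, 14 mod 14 = 0, 14 mod 6 = 2.

x ≡ 14 (mod 42).


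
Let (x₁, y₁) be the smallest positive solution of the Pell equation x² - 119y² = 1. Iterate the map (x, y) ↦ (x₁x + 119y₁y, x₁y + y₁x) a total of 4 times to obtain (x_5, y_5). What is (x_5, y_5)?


Step 1: Find the fundamental solution (x₁, y₁) of x² - 119y² = 1.
  Expand √119 as a continued fraction. a₀ = ⌊√119⌋ = 10; iterate m_{k+1} = d_k·a_k − m_k, d_{k+1} = (119 − m_{k+1}²)/d_k, a_{k+1} = ⌊(a₀ + m_{k+1})/d_{k+1}⌋ (starting m₀ = 0, d₀ = 1), with convergents p_k = a_k·p_{k-1} + p_{k-2}, q_k = a_k·q_{k-1} + q_{k-2} (p₋₁ = 1, q₋₁ = 0):
  k = 0: a₀ = 10; p₀/q₀ = 10/1; p₀² − 119·q₀² = 100 − 119 = -19.
  k = 1: m = 10, d = 19, a = ⌊(10 + 10)/19⌋ = 1; p/q = (1·10 + 1)/(1·1 + 0) = 11/1; p² − 119·q² = 121 − 119 = 2.
  k = 2: m = 9, d = 2, a = ⌊(10 + 9)/2⌋ = 9; p/q = (9·11 + 10)/(9·1 + 1) = 109/10; p² − 119·q² = 11881 − 11900 = -19.
  k = 3: m = 9, d = 19, a = ⌊(10 + 9)/19⌋ = 1; p/q = (1·109 + 11)/(1·10 + 1) = 120/11; p² − 119·q² = 14400 − 14399 = 1.
  The first convergent with p² − 119·q² = 1 gives the fundamental solution (x₁, y₁) = (120, 11).
Step 2: Apply the recurrence (x_{n+1}, y_{n+1}) = (x₁x_n + 119y₁y_n, x₁y_n + y₁x_n) repeatedly.
  From (x_1, y_1) = (120, 11): x_2 = 120·120 + 119·11·11 = 28799; y_2 = 120·11 + 11·120 = 2640.
  From (x_2, y_2) = (28799, 2640): x_3 = 120·28799 + 119·11·2640 = 6911640; y_3 = 120·2640 + 11·28799 = 633589.
  From (x_3, y_3) = (6911640, 633589): x_4 = 120·6911640 + 119·11·633589 = 1658764801; y_4 = 120·633589 + 11·6911640 = 152058720.
  From (x_4, y_4) = (1658764801, 152058720): x_5 = 120·1658764801 + 119·11·152058720 = 398096640600; y_5 = 120·152058720 + 11·1658764801 = 36493459211.
Step 3: Verify x_5² - 119·y_5² = 158480935257005568360000 - 158480935257005568359999 = 1 (should be 1). ✓

(x_1, y_1) = (120, 11); (x_5, y_5) = (398096640600, 36493459211).


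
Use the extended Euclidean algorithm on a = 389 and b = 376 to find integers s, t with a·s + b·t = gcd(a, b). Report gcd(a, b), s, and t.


Euclidean algorithm on (389, 376) — divide until remainder is 0:
  389 = 1 · 376 + 13
  376 = 28 · 13 + 12
  13 = 1 · 12 + 1
  12 = 12 · 1 + 0
gcd(389, 376) = 1.
Track Bezout coefficients alongside the remainders: start with r₀ = 389 = a·1 + b·0 (s = 1, t = 0) and r₁ = 376 = a·0 + b·1 (s = 0, t = 1); each new remainder r_{k+1} = r_{k-1} − q_k·r_k inherits s_{k+1} = s_{k-1} − q_k·s_k, t_{k+1} = t_{k-1} − q_k·t_k, so r_k = a·s_k + b·t_k at every step:
  q = 1: r = 13, s = 1 − 1·0 = 1, t = 0 − 1·1 = -1  (check: 389·1 + 376·(-1) = 13)
  q = 28: r = 12, s = 0 − 28·1 = -28, t = 1 − 28·(-1) = 29  (check: 389·(-28) + 376·29 = 12)
  q = 1: r = 1, s = 1 − 1·(-28) = 29, t = -1 − 1·29 = -30  (check: 389·29 + 376·(-30) = 1)
The row with r = 1 (the gcd) gives the Bezout coefficients s = 29, t = -30.
Result: 389 · (29) + 376 · (-30) = 1.

gcd(389, 376) = 1; s = 29, t = -30 (check: 389·29 + 376·(-30) = 1).


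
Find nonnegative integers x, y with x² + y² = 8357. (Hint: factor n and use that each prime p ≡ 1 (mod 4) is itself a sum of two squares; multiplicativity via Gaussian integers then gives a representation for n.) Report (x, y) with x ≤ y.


Step 1: Factor n = 8357 = 61 · 137.
Step 2: Check the mod-4 condition on each prime factor: 61 ≡ 1 (mod 4), exponent 1; 137 ≡ 1 (mod 4), exponent 1.
All primes ≡ 3 (mod 4) appear to even exponent (or don't appear), so by the two-squares theorem n IS expressible as a sum of two squares.
Step 3: Build a representation. Here n = 61 · 137 is a product of primes ≡ 1 (mod 4). Each prime p ≡ 1 (mod 4) is itself a sum of two squares; find a² by testing p − a² for a perfect square:
  61: 61 − 1² = 60, 61 − 2² = 57, 61 − 3² = 52, 61 − 4² = 45, 61 − 5² = 36 = 6² ⇒ 61 = 5² + 6².
  137: 137 − 1² = 136, 137 − 2² = 133, 137 − 3² = 128, 137 − 4² = 121 = 11² ⇒ 137 = 4² + 11².
  Combine using the Brahmagupta–Fibonacci identity (a² + b²)(c² + d²) = (ac − bd)² + (ad + bc)² = (ac + bd)² + (ad − bc)²:
  61 · 137 = 8357: from (5² + 6²)(4² + 11²), take (5·4 − 6·11, 5·11 + 6·4) = (20 − 66, 55 + 24) = (-46, 79); dropping signs (only squares matter) gives (46, 79); check 46² + 79² = 2116 + 6241 = 8357 ✓.
Step 4: Order so x ≤ y and verify: 46² + 79² = 2116 + 6241 = 8357 = n. ✓

n = 8357 = 46² + 79² (one valid representation with x ≤ y).


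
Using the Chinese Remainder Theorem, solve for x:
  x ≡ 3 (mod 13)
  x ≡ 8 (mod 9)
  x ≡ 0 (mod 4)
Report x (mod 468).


Moduli 13, 9, 4 are pairwise coprime; by CRT there is a unique solution modulo M = 13 · 9 · 4 = 468.
Solve pairwise, accumulating the modulus:
  Start with x ≡ 3 (mod 13).
  Combine with x ≡ 8 (mod 9): since gcd(13, 9) = 1, we get a unique residue mod 117.
    Write x = 3 + 13·t and substitute into x ≡ 8 (mod 9): 13·t ≡ 8 − 3 = 5 (mod 9).
    Reduce coefficients mod 9: 4·t ≡ 5 (mod 9).
    The inverse of 4 mod 9 is 7 (since 4·7 = 28 = 3·9 + 1), so t ≡ 7·5 = 35 ≡ 8 (mod 9).
    Then x = 3 + 13·8 = 107, valid modulo lcm(13, 9) = 117: x ≡ 107 (mod 117).
  Combine with x ≡ 0 (mod 4): since gcd(117, 4) = 1, we get a unique residue mod 468.
    Write x = 107 + 117·t and substitute into x ≡ 0 (mod 4): 117·t ≡ 0 − 107 = -107 (mod 4).
    Reduce coefficients mod 4: 1·t ≡ 1 (mod 4).
    So t ≡ 1 (mod 4).
    Then x = 107 + 117·1 = 224, valid modulo lcm(117, 4) = 468: x ≡ 224 (mod 468).
Verify: 224 mod 13 = 3 ✓, 224 mod 9 = 8 ✓, 224 mod 4 = 0 ✓.

x ≡ 224 (mod 468).


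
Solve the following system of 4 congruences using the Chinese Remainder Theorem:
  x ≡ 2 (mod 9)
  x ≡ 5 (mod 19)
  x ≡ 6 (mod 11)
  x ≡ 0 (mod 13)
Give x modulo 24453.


Product of moduli M = 9 · 19 · 11 · 13 = 24453.
Merge one congruence at a time:
  Start: x ≡ 2 (mod 9).
  Combine with x ≡ 5 (mod 19); new modulus lcm = 171.
    Write x = 2 + 9·t and substitute into x ≡ 5 (mod 19): 9·t ≡ 5 − 2 = 3 (mod 19).
    The inverse of 9 mod 19 is 17 (since 9·17 = 153 = 8·19 + 1), so t ≡ 17·3 = 51 ≡ 13 (mod 19).
    Then x = 2 + 9·13 = 119, valid modulo lcm(9, 19) = 171: x ≡ 119 (mod 171).
  Combine with x ≡ 6 (mod 11); new modulus lcm = 1881.
    Write x = 119 + 171·t and substitute into x ≡ 6 (mod 11): 171·t ≡ 6 − 119 = -113 (mod 11).
    Reduce coefficients mod 11: 6·t ≡ 8 (mod 11).
    The inverse of 6 mod 11 is 2 (since 6·2 = 12 = 1·11 + 1), so t ≡ 2·8 = 16 ≡ 5 (mod 11).
    Then x = 119 + 171·5 = 974, valid modulo lcm(171, 11) = 1881: x ≡ 974 (mod 1881).
  Combine with x ≡ 0 (mod 13); new modulus lcm = 24453.
    Write x = 974 + 1881·t and substitute into x ≡ 0 (mod 13): 1881·t ≡ 0 − 974 = -974 (mod 13).
    Reduce coefficients mod 13: 9·t ≡ 1 (mod 13).
    The inverse of 9 mod 13 is 3 (since 9·3 = 27 = 2·13 + 1), so t ≡ 3·1 = 3 ≡ 3 (mod 13).
    Then x = 974 + 1881·3 = 6617, valid modulo lcm(1881, 13) = 24453: x ≡ 6617 (mod 24453).
Verify against each original: 6617 mod 9 = 2, 6617 mod 19 = 5, 6617 mod 11 = 6, 6617 mod 13 = 0.

x ≡ 6617 (mod 24453).
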